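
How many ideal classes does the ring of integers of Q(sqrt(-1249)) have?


K = Q(sqrt(-1249)). d mod 4 = 3, so D = disc(K) = 4d = -4996
h(K) equals the number of primitive reduced positive-definite forms (a, b, c) = a*x^2 + b*x*y + c*y^2 with b^2 - 4ac = D,
where reduced means |b| <= a <= c, with b >= 0 whenever |b| = a or a = c, and primitive means gcd(a, b, c) = 1.
Reduced forces 3a^2 <= |D| = 4996, so 1 <= a <= 40; b must have the parity of D, and c = (b^2 - D)/(4a) must be an integer >= a.
Enumerate a = 1..40, b in [-a, a]:
  a=1: (1, 0, 1249)  [1]
  a=2: (2, 2, 625)  [1]
  a=3..4: none
  a=5: (5, -2, 250), (5, 2, 250)  [2]
  a=6: none
  a=7: (7, -4, 179), (7, 4, 179)  [2]
  a=8..9: none
  a=10: (10, -2, 125), (10, 2, 125)  [2]
  a=11: (11, -8, 115), (11, 8, 115)  [2]
  a=12: none
  a=13: (13, -10, 98), (13, 10, 98)  [2]
  a=14: (14, -10, 91), (14, 10, 91)  [2]
  a=15..16: none
  a=17: (17, -6, 74), (17, 6, 74)  [2]
  a=18: none
  a=19: (19, -18, 70), (19, 18, 70)  [2]
  a=20..21: none
  a=22: (22, -14, 59), (22, 14, 59)  [2]
  a=23: (23, -8, 55), (23, 8, 55)  [2]
  a=24: none
  a=25: (25, -2, 50), (25, 2, 50)  [2]
  a=26: (26, -10, 49), (26, 10, 49)  [2]
  a=27..33: none
  a=34: (34, -6, 37), (34, 6, 37)  [2]
  a=35: (35, -32, 43), (35, -18, 38), (35, 18, 38), (35, 32, 43)  [4]
  a=36..40: none
Total reduced forms: 1 + 1 + 2 + 2 + 2 + 2 + 2 + 2 + 2 + 2 + 2 + 2 + 2 + 2 + 2 + 4 = 32
h = 32

32


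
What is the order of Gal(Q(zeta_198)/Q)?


|Gal(Q(zeta_198)/Q)| = phi(198)
= 60

60


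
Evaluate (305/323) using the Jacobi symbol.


Compute (305/323) via quadratic reciprocity:
  reciprocity: (305/323) -> +(323/305)
  reduce: (18/305)
  pull out 2: (2/305) = +1  (since 305 mod 8 = 1)
  reciprocity: (9/305) -> +(305/9)
  reduce: (8/9)
  pull out 2: (2/9) = +1  (since 9 mod 8 = 1)
  pull out 2: (2/9) = +1  (since 9 mod 8 = 1)
  pull out 2: (2/9) = +1  (since 9 mod 8 = 1)
  (1/9) = 1
Product of signs = 1

1


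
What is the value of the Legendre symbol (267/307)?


p = 307 is prime, so compute (267/307) with the reciprocity algorithm (Jacobi-symbol steps: pull out 2s via (2/n), flip via reciprocity, reduce):
  reciprocity: (267/307) -> -(307/267)
  reduce: (40/267)
  pull out 2: (2/267) = -1  (since 267 mod 8 = 3)
  pull out 2: (2/267) = -1  (since 267 mod 8 = 3)
  pull out 2: (2/267) = -1  (since 267 mod 8 = 3)
  reciprocity: (5/267) -> +(267/5)
  reduce: (2/5)
  pull out 2: (2/5) = -1  (since 5 mod 8 = 5)
  (1/5) = 1
Product of signs = -1
(267/307) = -1

-1


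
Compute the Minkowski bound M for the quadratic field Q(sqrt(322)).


d = 322, d mod 4 = 2, so disc(K) = 4d = 1288; |disc(K)| = 1288
Real quadratic field, so n = 2, s = r2 = 0, r1 = 2
M = (n!/n^n) * (4/pi)^s * sqrt(|disc(K)|) = (2!/2^2) * (4/pi)^0 * sqrt(1288)
= 0.5 * 1.000000 * 35.888717
= 17.9444

17.9444


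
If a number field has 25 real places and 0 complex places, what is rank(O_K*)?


By Dirichlet's unit theorem:
rank = r1 + r2 - 1
= 25 + 0 - 1
= 24

24


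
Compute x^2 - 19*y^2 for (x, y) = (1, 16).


x^2 - d*y^2
= 1^2 - 19*16^2
= 1 - 4864
= -4863

-4863


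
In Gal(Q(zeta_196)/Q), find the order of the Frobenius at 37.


The Frobenius at p in Gal(Q(zeta_n)/Q) = (Z/nZ)* is the class of p, so its order is ord_196(37), the smallest k >= 1 with 37^k = 1 mod 196.
n = 196 = 2^2 * 7^2, phi(196) = 84; the order divides phi(n).
Divisors of 84: 1, 2, 3, 4, 6, 7, 12, 14, 21, 28, 42, 84
Repeated squaring mod 196: 37^1 = 37, 37^2 = 193, 37^4 = 9, 37^8 = 81, 37^16 = 93, 37^32 = 25, 37^64 = 37
Test divisors in increasing order:
  k=1: 37^1 = 37 mod 196
  k=2: 37^2 = 193 mod 196
  k=3: 37^3 = 193 * 37 = 85 mod 196
  k=4: 37^4 = 9 mod 196
  k=6: 37^6 = 9 * 193 = 169 mod 196
  k=7: 37^7 = 9 * 193 * 37 = 177 mod 196
  k=12: 37^12 = 81 * 9 = 141 mod 196
  k=14: 37^14 = 81 * 9 * 193 = 165 mod 196
  k=21: 37^21 = 93 * 9 * 37 = 1 mod 196  <- first divisor giving 1
Order = 21

21


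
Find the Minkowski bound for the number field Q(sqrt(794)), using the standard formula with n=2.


d = 794, d mod 4 = 2, so disc(K) = 4d = 3176; |disc(K)| = 3176
Real quadratic field, so n = 2, s = r2 = 0, r1 = 2
M = (n!/n^n) * (4/pi)^s * sqrt(|disc(K)|) = (2!/2^2) * (4/pi)^0 * sqrt(3176)
= 0.5 * 1.000000 * 56.356011
= 28.1780

28.1780


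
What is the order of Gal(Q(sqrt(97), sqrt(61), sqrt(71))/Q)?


The 3 square roots of distinct primes are multiplicatively independent over Q,
so [K:Q] = 2^3 and Gal(K/Q) is isomorphic to (Z/2Z)^3.
|Gal| = 2^3 = 8

8


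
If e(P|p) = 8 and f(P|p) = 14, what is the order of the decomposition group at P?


|D_P| = e * f
= 8 * 14
= 112

112


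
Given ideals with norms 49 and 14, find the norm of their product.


N(IJ) = N(I) * N(J)
= 49 * 14
= 686

686


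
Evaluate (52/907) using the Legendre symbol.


p = 907 is prime, so compute (52/907) with the reciprocity algorithm (Jacobi-symbol steps: pull out 2s via (2/n), flip via reciprocity, reduce):
  pull out 2: (2/907) = -1  (since 907 mod 8 = 3)
  pull out 2: (2/907) = -1  (since 907 mod 8 = 3)
  reciprocity: (13/907) -> +(907/13)
  reduce: (10/13)
  pull out 2: (2/13) = -1  (since 13 mod 8 = 5)
  reciprocity: (5/13) -> +(13/5)
  reduce: (3/5)
  reciprocity: (3/5) -> +(5/3)
  reduce: (2/3)
  pull out 2: (2/3) = -1  (since 3 mod 8 = 3)
  (1/3) = 1
Product of signs = 1
(52/907) = 1

1


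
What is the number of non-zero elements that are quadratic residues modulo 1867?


For prime p, the number of non-zero quadratic residues is (p-1)/2.
= (1867-1)/2
= 933

933


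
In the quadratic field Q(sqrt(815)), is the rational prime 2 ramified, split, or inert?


K = Q(sqrt(815)). Since d mod 4 = 3, disc(K) = 3260.
Check p | disc: 3260 mod 2 = 0.
p divides disc, so p ramifies: (p) = P^2 with e=2, f=1, g=1.
Therefore p is ramified.

ramified


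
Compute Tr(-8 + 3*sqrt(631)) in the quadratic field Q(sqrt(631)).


Tr(a + b*sqrt(d)) = (a + b*sqrt(d)) + (a - b*sqrt(d)) = 2a
= 2 * (-8)
= -16

-16


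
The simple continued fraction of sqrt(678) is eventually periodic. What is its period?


Run the CF algorithm for sqrt(678).
a_0 = floor(sqrt(678)) = 26; set m_0=0, q_0=1.
Recurrence: m' = q*a - m,  q' = (d - m'^2)/q,  a' = floor((a_0 + m')/q').
  step 1: m=26, q=2, a=26
  step 2: m=26, q=1, a=52
a_2 = 2*a_0 = 52, so the period closes here.
sqrt(678) = [26; 26, 52]
Period length = 2

2


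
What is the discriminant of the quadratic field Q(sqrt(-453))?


For K = Q(sqrt(d)) with d squarefree: disc(K) = d if d = 1 mod 4, and disc(K) = 4d if d = 2 or 3 mod 4.
Here d = -453, and d mod 4 = 3.
d = 3 mod 4, not 1 (O_K = Z[sqrt(d)]), so disc(K) = 4d = 4 * (-453) = -1812

-1812


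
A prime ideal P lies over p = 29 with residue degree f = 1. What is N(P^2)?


N(P^a) = p^(a*f)
= 29^(2*1)
= 29^2
= 841

841


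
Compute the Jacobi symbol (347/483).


Compute (347/483) via quadratic reciprocity:
  reciprocity: (347/483) -> -(483/347)
  reduce: (136/347)
  pull out 2: (2/347) = -1  (since 347 mod 8 = 3)
  pull out 2: (2/347) = -1  (since 347 mod 8 = 3)
  pull out 2: (2/347) = -1  (since 347 mod 8 = 3)
  reciprocity: (17/347) -> +(347/17)
  reduce: (7/17)
  reciprocity: (7/17) -> +(17/7)
  reduce: (3/7)
  reciprocity: (3/7) -> -(7/3)
  reduce: (1/3)
  (1/3) = 1
Product of signs = -1

-1


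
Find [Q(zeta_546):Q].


The degree equals Euler's totient phi(546).
546 = 2 * 3 * 7 * 13
phi(546) = 144

144


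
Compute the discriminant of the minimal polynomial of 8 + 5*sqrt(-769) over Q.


The element 8 + 5*sqrt(-769) has minimal polynomial:
x^2 - 16*x + 19289
Discriminant = (-16)^2 - 4*(19289)
= 256 - 77156
= -76900

-76900


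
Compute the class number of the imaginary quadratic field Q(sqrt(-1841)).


K = Q(sqrt(-1841)). d mod 4 = 3, so D = disc(K) = 4d = -7364
h(K) equals the number of primitive reduced positive-definite forms (a, b, c) = a*x^2 + b*x*y + c*y^2 with b^2 - 4ac = D,
where reduced means |b| <= a <= c, with b >= 0 whenever |b| = a or a = c, and primitive means gcd(a, b, c) = 1.
Reduced forces 3a^2 <= |D| = 7364, so 1 <= a <= 49; b must have the parity of D, and c = (b^2 - D)/(4a) must be an integer >= a.
Enumerate a = 1..49, b in [-a, a]:
  a=1: (1, 0, 1841)  [1]
  a=2: (2, 2, 921)  [1]
  a=3: (3, -2, 614), (3, 2, 614)  [2]
  a=4: none
  a=5: (5, -4, 369), (5, 4, 369)  [2]
  a=6: (6, -2, 307), (6, 2, 307)  [2]
  a=7: (7, 0, 263)  [1]
  a=8: none
  a=9: (9, -4, 205), (9, 4, 205)  [2]
  a=10: (10, -6, 185), (10, 6, 185)  [2]
  a=11..13: none
  a=14: (14, 14, 135)  [1]
  a=15: (15, -14, 126), (15, -4, 123), (15, 4, 123), (15, 14, 126)  [4]
  a=16..17: none
  a=18: (18, -14, 105), (18, 14, 105)  [2]
  a=19..20: none
  a=21: (21, -14, 90), (21, 14, 90)  [2]
  a=22..24: none
  a=25: (25, -6, 74), (25, 6, 74)  [2]
  a=26: none
  a=27: (27, -14, 70), (27, 14, 70)  [2]
  a=28..29: none
  a=30: (30, -26, 67), (30, -14, 63), (30, 14, 63), (30, 26, 67)  [4]
  a=31: (31, -18, 62), (31, 18, 62)  [2]
  a=32..34: none
  a=35: (35, -14, 54), (35, 14, 54)  [2]
  a=36: none
  a=37: (37, -6, 50), (37, 6, 50)  [2]
  a=38..40: none
  a=41: (41, -4, 45), (41, 4, 45)  [2]
  a=42: (42, -14, 45), (42, 14, 45)  [2]
  a=43..49: none
Total reduced forms: 1 + 1 + 2 + 2 + 2 + 1 + 2 + 2 + 1 + 4 + 2 + 2 + 2 + 2 + 4 + 2 + 2 + 2 + 2 + 2 = 40
h = 40

40


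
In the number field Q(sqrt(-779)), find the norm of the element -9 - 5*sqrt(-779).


N(a + b*sqrt(d)) = a^2 - d*b^2
= (-9)^2 - (-779)*(-5)^2
= 81 + 19475
= 19556

19556


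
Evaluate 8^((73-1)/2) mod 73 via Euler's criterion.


p = 73 is prime and the exponent is (p-1)/2 = 36, so by Euler's criterion 8^36 = (8/73) = +1 or -1 mod 73.
Compute by square-and-multiply:
  36 = 32 + 4 (binary 100100)
  Repeated squaring mod 73: 8^1 = 8, 8^2 = 64, 8^4 = 8, 8^8 = 64, 8^16 = 8, 8^32 = 64
  8^36 = 8^32 * 8^4 = 64 * 8 mod 73
    64 * 8 = 512 = 1 mod 73
  8^36 = 1 mod 73
Result 1: 8 is a quadratic residue mod 73.
8^36 mod 73 = 1

1


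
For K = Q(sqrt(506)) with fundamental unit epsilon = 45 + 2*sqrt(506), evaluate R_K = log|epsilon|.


epsilon = 45 + 2*sqrt(506)
= 89.9889
R = ln(89.9889)
= 4.4997

4.4997


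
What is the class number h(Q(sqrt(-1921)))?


K = Q(sqrt(-1921)). d mod 4 = 3, so D = disc(K) = 4d = -7684
h(K) equals the number of primitive reduced positive-definite forms (a, b, c) = a*x^2 + b*x*y + c*y^2 with b^2 - 4ac = D,
where reduced means |b| <= a <= c, with b >= 0 whenever |b| = a or a = c, and primitive means gcd(a, b, c) = 1.
Reduced forces 3a^2 <= |D| = 7684, so 1 <= a <= 50; b must have the parity of D, and c = (b^2 - D)/(4a) must be an integer >= a.
Enumerate a = 1..50, b in [-a, a]:
  a=1: (1, 0, 1921)  [1]
  a=2: (2, 2, 961)  [1]
  a=3..4: none
  a=5: (5, -4, 385), (5, 4, 385)  [2]
  a=6: none
  a=7: (7, -4, 275), (7, 4, 275)  [2]
  a=8..9: none
  a=10: (10, -6, 193), (10, 6, 193)  [2]
  a=11: (11, -4, 175), (11, 4, 175)  [2]
  a=12: none
  a=13: (13, -8, 149), (13, 8, 149)  [2]
  a=14: (14, -10, 139), (14, 10, 139)  [2]
  a=15..16: none
  a=17: (17, 0, 113)  [1]
  a=18: none
  a=19: (19, -12, 103), (19, 12, 103)  [2]
  a=20..21: none
  a=22: (22, -18, 91), (22, 18, 91)  [2]
  a=23..24: none
  a=25: (25, -4, 77), (25, 4, 77)  [2]
  a=26: (26, -18, 77), (26, 18, 77)  [2]
  a=27..28: none
  a=29: (29, -28, 73), (29, 28, 73)  [2]
  a=30: none
  a=31: (31, -2, 62), (31, 2, 62)  [2]
  a=32..33: none
  a=34: (34, 34, 65)  [1]
  a=35: (35, -24, 59), (35, -4, 55), (35, 4, 55), (35, 24, 59)  [4]
  a=36: none
  a=37: (37, -30, 58), (37, 30, 58)  [2]
  a=38: (38, -26, 55), (38, 26, 55)  [2]
  a=39..42: none
  a=43: (43, -20, 47), (43, 20, 47)  [2]
  a=44..48: none
  a=49: (49, -46, 50), (49, 46, 50)  [2]
  a=50: none
Total reduced forms: 1 + 1 + 2 + 2 + 2 + 2 + 2 + 2 + 1 + 2 + 2 + 2 + 2 + 2 + 2 + 1 + 4 + 2 + 2 + 2 + 2 = 40
h = 40

40


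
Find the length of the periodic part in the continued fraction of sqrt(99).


Run the CF algorithm for sqrt(99).
a_0 = floor(sqrt(99)) = 9; set m_0=0, q_0=1.
Recurrence: m' = q*a - m,  q' = (d - m'^2)/q,  a' = floor((a_0 + m')/q').
  step 1: m=9, q=18, a=1
  step 2: m=9, q=1, a=18
a_2 = 2*a_0 = 18, so the period closes here.
sqrt(99) = [9; 1, 18]
Period length = 2

2


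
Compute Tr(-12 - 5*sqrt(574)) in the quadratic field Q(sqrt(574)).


Tr(a + b*sqrt(d)) = (a + b*sqrt(d)) + (a - b*sqrt(d)) = 2a
= 2 * (-12)
= -24

-24


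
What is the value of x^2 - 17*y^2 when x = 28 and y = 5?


x^2 - d*y^2
= 28^2 - 17*5^2
= 784 - 425
= 359

359


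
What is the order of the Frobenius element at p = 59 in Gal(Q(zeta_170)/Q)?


The Frobenius at p in Gal(Q(zeta_n)/Q) = (Z/nZ)* is the class of p, so its order is ord_170(59), the smallest k >= 1 with 59^k = 1 mod 170.
n = 170 = 2 * 5 * 17, phi(170) = 64; the order divides phi(n).
Divisors of 64: 1, 2, 4, 8, 16, 32, 64
Repeated squaring mod 170: 59^1 = 59, 59^2 = 81, 59^4 = 101, 59^8 = 1, 59^16 = 1, 59^32 = 1, 59^64 = 1
Test divisors in increasing order:
  k=1: 59^1 = 59 mod 170
  k=2: 59^2 = 81 mod 170
  k=4: 59^4 = 101 mod 170
  k=8: 59^8 = 1 mod 170  <- first divisor giving 1
Order = 8

8


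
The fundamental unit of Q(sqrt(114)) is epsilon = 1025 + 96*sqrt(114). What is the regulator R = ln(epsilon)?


epsilon = 1025 + 96*sqrt(114)
= 2049.9995
R = ln(2049.9995)
= 7.6256

7.6256


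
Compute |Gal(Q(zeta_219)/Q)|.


|Gal(Q(zeta_219)/Q)| = phi(219)
= 144

144


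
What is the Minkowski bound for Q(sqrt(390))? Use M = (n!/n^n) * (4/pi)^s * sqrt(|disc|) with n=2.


d = 390, d mod 4 = 2, so disc(K) = 4d = 1560; |disc(K)| = 1560
Real quadratic field, so n = 2, s = r2 = 0, r1 = 2
M = (n!/n^n) * (4/pi)^s * sqrt(|disc(K)|) = (2!/2^2) * (4/pi)^0 * sqrt(1560)
= 0.5 * 1.000000 * 39.496835
= 19.7484

19.7484


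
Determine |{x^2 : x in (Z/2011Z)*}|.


For prime p, the number of non-zero quadratic residues is (p-1)/2.
= (2011-1)/2
= 1005

1005


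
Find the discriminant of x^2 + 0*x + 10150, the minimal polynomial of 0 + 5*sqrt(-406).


The element 0 + 5*sqrt(-406) has minimal polynomial:
x^2 + 0*x + 10150
Discriminant = (0)^2 - 4*(10150)
= 0 - 40600
= -40600

-40600


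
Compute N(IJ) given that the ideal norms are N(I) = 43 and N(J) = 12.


N(IJ) = N(I) * N(J)
= 43 * 12
= 516

516


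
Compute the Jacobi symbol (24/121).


Compute (24/121) via quadratic reciprocity:
  pull out 2: (2/121) = +1  (since 121 mod 8 = 1)
  pull out 2: (2/121) = +1  (since 121 mod 8 = 1)
  pull out 2: (2/121) = +1  (since 121 mod 8 = 1)
  reciprocity: (3/121) -> +(121/3)
  reduce: (1/3)
  (1/3) = 1
Product of signs = 1

1


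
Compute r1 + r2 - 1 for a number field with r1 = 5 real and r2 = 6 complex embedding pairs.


By Dirichlet's unit theorem:
rank = r1 + r2 - 1
= 5 + 6 - 1
= 10

10


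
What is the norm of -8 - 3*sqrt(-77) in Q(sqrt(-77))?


N(a + b*sqrt(d)) = a^2 - d*b^2
= (-8)^2 - (-77)*(-3)^2
= 64 + 693
= 757

757


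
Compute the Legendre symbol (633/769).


p = 769 is prime, so compute (633/769) with the reciprocity algorithm (Jacobi-symbol steps: pull out 2s via (2/n), flip via reciprocity, reduce):
  reciprocity: (633/769) -> +(769/633)
  reduce: (136/633)
  pull out 2: (2/633) = +1  (since 633 mod 8 = 1)
  pull out 2: (2/633) = +1  (since 633 mod 8 = 1)
  pull out 2: (2/633) = +1  (since 633 mod 8 = 1)
  reciprocity: (17/633) -> +(633/17)
  reduce: (4/17)
  pull out 2: (2/17) = +1  (since 17 mod 8 = 1)
  pull out 2: (2/17) = +1  (since 17 mod 8 = 1)
  (1/17) = 1
Product of signs = 1
(633/769) = 1

1


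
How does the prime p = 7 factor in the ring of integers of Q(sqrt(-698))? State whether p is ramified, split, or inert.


K = Q(sqrt(-698)). Since d mod 4 = 2, disc(K) = -2792.
Check p | disc: -2792 mod 7 = 1.
p does not divide disc. Compute Legendre symbol (d/p):
2^((7-1)/2) mod 7 = 1
(d/p) = 1, so p splits: (p) = P*P' with e=1, f=1, g=2.
Therefore p is split.

split


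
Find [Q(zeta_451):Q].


The degree equals Euler's totient phi(451).
451 = 11 * 41
phi(451) = 400

400


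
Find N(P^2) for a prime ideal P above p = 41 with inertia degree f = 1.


N(P^a) = p^(a*f)
= 41^(2*1)
= 41^2
= 1681

1681


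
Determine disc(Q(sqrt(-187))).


For K = Q(sqrt(d)) with d squarefree: disc(K) = d if d = 1 mod 4, and disc(K) = 4d if d = 2 or 3 mod 4.
Here d = -187, and d mod 4 = 1.
d = 1 mod 4 (O_K = Z[(1+sqrt(d))/2]), so disc(K) = d = -187

-187


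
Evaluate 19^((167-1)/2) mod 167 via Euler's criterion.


p = 167 is prime and the exponent is (p-1)/2 = 83, so by Euler's criterion 19^83 = (19/167) = +1 or -1 mod 167.
Compute by square-and-multiply:
  83 = 64 + 16 + 2 + 1 (binary 1010011)
  Repeated squaring mod 167: 19^1 = 19, 19^2 = 27, 19^4 = 61, 19^8 = 47, 19^16 = 38, 19^32 = 108, 19^64 = 141
  19^83 = 19^64 * 19^16 * 19^2 * 19^1 = 141 * 38 * 27 * 19 mod 167
    141 * 38 = 5358 = 14 mod 167
    14 * 27 = 378 = 44 mod 167
    44 * 19 = 836 = 1 mod 167
  19^83 = 1 mod 167
Result 1: 19 is a quadratic residue mod 167.
19^83 mod 167 = 1

1


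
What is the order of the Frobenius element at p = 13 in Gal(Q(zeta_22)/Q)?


The Frobenius at p in Gal(Q(zeta_n)/Q) = (Z/nZ)* is the class of p, so its order is ord_22(13), the smallest k >= 1 with 13^k = 1 mod 22.
n = 22 = 2 * 11, phi(22) = 10; the order divides phi(n).
Divisors of 10: 1, 2, 5, 10
Repeated squaring mod 22: 13^1 = 13, 13^2 = 15, 13^4 = 5, 13^8 = 3
Test divisors in increasing order:
  k=1: 13^1 = 13 mod 22
  k=2: 13^2 = 15 mod 22
  k=5: 13^5 = 5 * 13 = 21 mod 22
  k=10: 13^10 = 3 * 15 = 1 mod 22  <- first divisor giving 1
Order = 10

10


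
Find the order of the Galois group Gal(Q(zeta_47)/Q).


|Gal(Q(zeta_47)/Q)| = phi(47)
= 46

46


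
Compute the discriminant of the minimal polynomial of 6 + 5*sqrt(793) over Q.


The element 6 + 5*sqrt(793) has minimal polynomial:
x^2 - 12*x - 19789
Discriminant = (-12)^2 - 4*(-19789)
= 144 + 79156
= 79300

79300


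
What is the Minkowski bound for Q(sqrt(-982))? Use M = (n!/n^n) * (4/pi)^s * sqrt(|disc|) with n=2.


d = -982, d mod 4 = 2, so disc(K) = 4d = -3928; |disc(K)| = 3928
Imaginary quadratic field, so n = 2, s = r2 = 1, r1 = 0
M = (n!/n^n) * (4/pi)^s * sqrt(|disc(K)|) = (2!/2^2) * (4/pi)^1 * sqrt(3928)
= 0.5 * 1.273240 * 62.673758
= 39.8994

39.8994


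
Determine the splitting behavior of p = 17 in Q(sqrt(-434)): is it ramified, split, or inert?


K = Q(sqrt(-434)). Since d mod 4 = 2, disc(K) = -1736.
Check p | disc: -1736 mod 17 = 15.
p does not divide disc. Compute Legendre symbol (d/p):
8^((17-1)/2) mod 17 = 1
(d/p) = 1, so p splits: (p) = P*P' with e=1, f=1, g=2.
Therefore p is split.

split


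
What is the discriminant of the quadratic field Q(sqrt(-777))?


For K = Q(sqrt(d)) with d squarefree: disc(K) = d if d = 1 mod 4, and disc(K) = 4d if d = 2 or 3 mod 4.
Here d = -777, and d mod 4 = 3.
d = 3 mod 4, not 1 (O_K = Z[sqrt(d)]), so disc(K) = 4d = 4 * (-777) = -3108

-3108


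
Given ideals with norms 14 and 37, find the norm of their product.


N(IJ) = N(I) * N(J)
= 14 * 37
= 518

518


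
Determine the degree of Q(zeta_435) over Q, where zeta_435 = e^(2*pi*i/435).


The degree equals Euler's totient phi(435).
435 = 3 * 5 * 29
phi(435) = 224

224


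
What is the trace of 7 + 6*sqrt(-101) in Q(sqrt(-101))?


Tr(a + b*sqrt(d)) = (a + b*sqrt(d)) + (a - b*sqrt(d)) = 2a
= 2 * (7)
= 14

14


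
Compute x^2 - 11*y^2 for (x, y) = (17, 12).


x^2 - d*y^2
= 17^2 - 11*12^2
= 289 - 1584
= -1295

-1295


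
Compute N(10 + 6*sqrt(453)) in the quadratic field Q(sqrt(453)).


N(a + b*sqrt(d)) = a^2 - d*b^2
= (10)^2 - (453)*(6)^2
= 100 - 16308
= -16208

-16208


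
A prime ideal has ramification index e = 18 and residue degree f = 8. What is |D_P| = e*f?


|D_P| = e * f
= 18 * 8
= 144

144


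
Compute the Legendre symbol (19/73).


p = 73 is prime, so compute (19/73) with the reciprocity algorithm (Jacobi-symbol steps: pull out 2s via (2/n), flip via reciprocity, reduce):
  reciprocity: (19/73) -> +(73/19)
  reduce: (16/19)
  pull out 2: (2/19) = -1  (since 19 mod 8 = 3)
  pull out 2: (2/19) = -1  (since 19 mod 8 = 3)
  pull out 2: (2/19) = -1  (since 19 mod 8 = 3)
  pull out 2: (2/19) = -1  (since 19 mod 8 = 3)
  (1/19) = 1
Product of signs = 1
(19/73) = 1

1


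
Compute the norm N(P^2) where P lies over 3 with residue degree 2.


N(P^a) = p^(a*f)
= 3^(2*2)
= 3^4
= 81

81


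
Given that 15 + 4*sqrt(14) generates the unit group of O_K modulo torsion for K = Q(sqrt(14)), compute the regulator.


epsilon = 15 + 4*sqrt(14)
= 29.9666
R = ln(29.9666)
= 3.4001

3.4001


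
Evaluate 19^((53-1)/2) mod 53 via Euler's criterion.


p = 53 is prime and the exponent is (p-1)/2 = 26, so by Euler's criterion 19^26 = (19/53) = +1 or -1 mod 53.
Compute by square-and-multiply:
  26 = 16 + 8 + 2 (binary 11010)
  Repeated squaring mod 53: 19^1 = 19, 19^2 = 43, 19^4 = 47, 19^8 = 36, 19^16 = 24
  19^26 = 19^16 * 19^8 * 19^2 = 24 * 36 * 43 mod 53
    24 * 36 = 864 = 16 mod 53
    16 * 43 = 688 = 52 mod 53
  19^26 = 52 mod 53
Result 52 = p - 1 = -1 mod 53: 19 is a quadratic non-residue mod 53. As a residue in [0, p-1] the value is 52.
19^26 mod 53 = 52

52


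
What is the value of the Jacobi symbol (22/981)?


Compute (22/981) via quadratic reciprocity:
  pull out 2: (2/981) = -1  (since 981 mod 8 = 5)
  reciprocity: (11/981) -> +(981/11)
  reduce: (2/11)
  pull out 2: (2/11) = -1  (since 11 mod 8 = 3)
  (1/11) = 1
Product of signs = 1

1


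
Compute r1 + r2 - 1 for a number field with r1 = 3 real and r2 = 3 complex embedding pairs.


By Dirichlet's unit theorem:
rank = r1 + r2 - 1
= 3 + 3 - 1
= 5

5


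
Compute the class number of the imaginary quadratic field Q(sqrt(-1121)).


K = Q(sqrt(-1121)). d mod 4 = 3, so D = disc(K) = 4d = -4484
h(K) equals the number of primitive reduced positive-definite forms (a, b, c) = a*x^2 + b*x*y + c*y^2 with b^2 - 4ac = D,
where reduced means |b| <= a <= c, with b >= 0 whenever |b| = a or a = c, and primitive means gcd(a, b, c) = 1.
Reduced forces 3a^2 <= |D| = 4484, so 1 <= a <= 38; b must have the parity of D, and c = (b^2 - D)/(4a) must be an integer >= a.
Enumerate a = 1..38, b in [-a, a]:
  a=1: (1, 0, 1121)  [1]
  a=2: (2, 2, 561)  [1]
  a=3: (3, -2, 374), (3, 2, 374)  [2]
  a=4: none
  a=5: (5, -4, 225), (5, 4, 225)  [2]
  a=6: (6, -2, 187), (6, 2, 187)  [2]
  a=7..8: none
  a=9: (9, -4, 125), (9, 4, 125)  [2]
  a=10: (10, -6, 113), (10, 6, 113)  [2]
  a=11: (11, -2, 102), (11, 2, 102)  [2]
  a=12: none
  a=13: (13, -12, 89), (13, 12, 89)  [2]
  a=14: none
  a=15: (15, -14, 78), (15, -4, 75), (15, 4, 75), (15, 14, 78)  [4]
  a=16: none
  a=17: (17, -2, 66), (17, 2, 66)  [2]
  a=18: (18, -14, 65), (18, 14, 65)  [2]
  a=19: (19, 0, 59)  [1]
  a=20..21: none
  a=22: (22, -2, 51), (22, 2, 51)  [2]
  a=23: (23, -22, 54), (23, 22, 54)  [2]
  a=24: none
  a=25: (25, -4, 45), (25, 4, 45)  [2]
  a=26: (26, -14, 45), (26, 14, 45)  [2]
  a=27: (27, -22, 46), (27, 22, 46)  [2]
  a=28..29: none
  a=30: (30, -26, 43), (30, -14, 39), (30, 14, 39), (30, 26, 43)  [4]
  a=31..32: none
  a=33: (33, -20, 37), (33, -2, 34), (33, 2, 34), (33, 20, 37)  [4]
  a=34..37: none
  a=38: (38, 38, 39)  [1]
Total reduced forms: 1 + 1 + 2 + 2 + 2 + 2 + 2 + 2 + 2 + 4 + 2 + 2 + 1 + 2 + 2 + 2 + 2 + 2 + 4 + 4 + 1 = 44
h = 44

44


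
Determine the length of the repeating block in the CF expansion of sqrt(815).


Run the CF algorithm for sqrt(815).
a_0 = floor(sqrt(815)) = 28; set m_0=0, q_0=1.
Recurrence: m' = q*a - m,  q' = (d - m'^2)/q,  a' = floor((a_0 + m')/q').
  step 1: m=28, q=31, a=1
  step 2: m=3, q=26, a=1
  step 3: m=23, q=11, a=4
  step 4: m=21, q=34, a=1
  step 5: m=13, q=19, a=2
  step 6: m=25, q=10, a=5
  step 7: m=25, q=19, a=2
  step 8: m=13, q=34, a=1
  step 9: m=21, q=11, a=4
  step 10: m=23, q=26, a=1
  step 11: m=3, q=31, a=1
  step 12: m=28, q=1, a=56
a_12 = 2*a_0 = 56, so the period closes here.
sqrt(815) = [28; 1, 1, 4, 1, 2, 5, 2, 1, 4, 1, 1, 56]
Period length = 12

12


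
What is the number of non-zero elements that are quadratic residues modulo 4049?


For prime p, the number of non-zero quadratic residues is (p-1)/2.
= (4049-1)/2
= 2024

2024


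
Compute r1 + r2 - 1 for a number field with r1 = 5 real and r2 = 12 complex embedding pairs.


By Dirichlet's unit theorem:
rank = r1 + r2 - 1
= 5 + 12 - 1
= 16

16


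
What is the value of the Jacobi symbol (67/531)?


Compute (67/531) via quadratic reciprocity:
  reciprocity: (67/531) -> -(531/67)
  reduce: (62/67)
  pull out 2: (2/67) = -1  (since 67 mod 8 = 3)
  reciprocity: (31/67) -> -(67/31)
  reduce: (5/31)
  reciprocity: (5/31) -> +(31/5)
  reduce: (1/5)
  (1/5) = 1
Product of signs = -1

-1


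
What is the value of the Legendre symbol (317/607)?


p = 607 is prime, so compute (317/607) with the reciprocity algorithm (Jacobi-symbol steps: pull out 2s via (2/n), flip via reciprocity, reduce):
  reciprocity: (317/607) -> +(607/317)
  reduce: (290/317)
  pull out 2: (2/317) = -1  (since 317 mod 8 = 5)
  reciprocity: (145/317) -> +(317/145)
  reduce: (27/145)
  reciprocity: (27/145) -> +(145/27)
  reduce: (10/27)
  pull out 2: (2/27) = -1  (since 27 mod 8 = 3)
  reciprocity: (5/27) -> +(27/5)
  reduce: (2/5)
  pull out 2: (2/5) = -1  (since 5 mod 8 = 5)
  (1/5) = 1
Product of signs = -1
(317/607) = -1

-1


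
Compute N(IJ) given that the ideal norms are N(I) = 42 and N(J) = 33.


N(IJ) = N(I) * N(J)
= 42 * 33
= 1386

1386


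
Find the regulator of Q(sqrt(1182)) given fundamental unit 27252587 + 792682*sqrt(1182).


epsilon = 27252587 + 792682*sqrt(1182)
= 5.4505e+07
R = ln(5.4505e+07)
= 17.8138

17.8138


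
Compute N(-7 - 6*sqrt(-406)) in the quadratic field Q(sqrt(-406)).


N(a + b*sqrt(d)) = a^2 - d*b^2
= (-7)^2 - (-406)*(-6)^2
= 49 + 14616
= 14665

14665


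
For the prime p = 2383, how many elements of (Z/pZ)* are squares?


For prime p, the number of non-zero quadratic residues is (p-1)/2.
= (2383-1)/2
= 1191

1191


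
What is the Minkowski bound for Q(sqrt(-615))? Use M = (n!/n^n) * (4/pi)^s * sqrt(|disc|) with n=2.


d = -615, d mod 4 = 1, so disc(K) = d = -615; |disc(K)| = 615
Imaginary quadratic field, so n = 2, s = r2 = 1, r1 = 0
M = (n!/n^n) * (4/pi)^s * sqrt(|disc(K)|) = (2!/2^2) * (4/pi)^1 * sqrt(615)
= 0.5 * 1.273240 * 24.799194
= 15.7877

15.7877


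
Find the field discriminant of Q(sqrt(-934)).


For K = Q(sqrt(d)) with d squarefree: disc(K) = d if d = 1 mod 4, and disc(K) = 4d if d = 2 or 3 mod 4.
Here d = -934, and d mod 4 = 2.
d = 2 mod 4, not 1 (O_K = Z[sqrt(d)]), so disc(K) = 4d = 4 * (-934) = -3736

-3736


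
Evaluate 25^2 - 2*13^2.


x^2 - d*y^2
= 25^2 - 2*13^2
= 625 - 338
= 287

287


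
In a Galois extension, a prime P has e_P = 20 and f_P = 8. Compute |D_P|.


|D_P| = e * f
= 20 * 8
= 160

160


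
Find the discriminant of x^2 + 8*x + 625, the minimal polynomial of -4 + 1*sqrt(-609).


The element -4 + 1*sqrt(-609) has minimal polynomial:
x^2 + 8*x + 625
Discriminant = (8)^2 - 4*(625)
= 64 - 2500
= -2436

-2436


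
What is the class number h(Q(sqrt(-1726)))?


K = Q(sqrt(-1726)). d mod 4 = 2, so D = disc(K) = 4d = -6904
h(K) equals the number of primitive reduced positive-definite forms (a, b, c) = a*x^2 + b*x*y + c*y^2 with b^2 - 4ac = D,
where reduced means |b| <= a <= c, with b >= 0 whenever |b| = a or a = c, and primitive means gcd(a, b, c) = 1.
Reduced forces 3a^2 <= |D| = 6904, so 1 <= a <= 47; b must have the parity of D, and c = (b^2 - D)/(4a) must be an integer >= a.
Enumerate a = 1..47, b in [-a, a]:
  a=1: (1, 0, 1726)  [1]
  a=2: (2, 0, 863)  [1]
  a=3..4: none
  a=5: (5, -4, 346), (5, 4, 346)  [2]
  a=6..9: none
  a=10: (10, -4, 173), (10, 4, 173)  [2]
  a=11: (11, -2, 157), (11, 2, 157)  [2]
  a=12: none
  a=13: (13, -8, 134), (13, 8, 134)  [2]
  a=14..16: none
  a=17: (17, -10, 103), (17, 10, 103)  [2]
  a=18..21: none
  a=22: (22, -20, 83), (22, 20, 83)  [2]
  a=23..24: none
  a=25: (25, -14, 71), (25, 14, 71)  [2]
  a=26: (26, -8, 67), (26, 8, 67)  [2]
  a=27..30: none
  a=31: (31, -28, 62), (31, 28, 62)  [2]
  a=32..33: none
  a=34: (34, -24, 55), (34, 24, 55)  [2]
  a=35..40: none
  a=41: (41, -36, 50), (41, 36, 50)  [2]
  a=42..47: none
Total reduced forms: 1 + 1 + 2 + 2 + 2 + 2 + 2 + 2 + 2 + 2 + 2 + 2 + 2 = 24
h = 24

24


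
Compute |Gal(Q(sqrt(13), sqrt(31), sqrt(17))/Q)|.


The 3 square roots of distinct primes are multiplicatively independent over Q,
so [K:Q] = 2^3 and Gal(K/Q) is isomorphic to (Z/2Z)^3.
|Gal| = 2^3 = 8

8


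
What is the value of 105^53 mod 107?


p = 107 is prime and the exponent is (p-1)/2 = 53, so by Euler's criterion 105^53 = (105/107) = +1 or -1 mod 107.
Compute by square-and-multiply:
  53 = 32 + 16 + 4 + 1 (binary 110101)
  Repeated squaring mod 107: 105^1 = 105, 105^2 = 4, 105^4 = 16, 105^8 = 42, 105^16 = 52, 105^32 = 29
  105^53 = 105^32 * 105^16 * 105^4 * 105^1 = 29 * 52 * 16 * 105 mod 107
    29 * 52 = 1508 = 10 mod 107
    10 * 16 = 160 = 53 mod 107
    53 * 105 = 5565 = 1 mod 107
  105^53 = 1 mod 107
Result 1: 105 is a quadratic residue mod 107.
105^53 mod 107 = 1

1


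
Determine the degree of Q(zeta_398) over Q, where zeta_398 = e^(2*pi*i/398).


The degree equals Euler's totient phi(398).
398 = 2 * 199
phi(398) = 198

198


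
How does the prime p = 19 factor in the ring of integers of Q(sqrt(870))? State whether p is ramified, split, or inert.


K = Q(sqrt(870)). Since d mod 4 = 2, disc(K) = 3480.
Check p | disc: 3480 mod 19 = 3.
p does not divide disc. Compute Legendre symbol (d/p):
15^((19-1)/2) mod 19 = -1
(d/p) = -1, so p is inert: (p) stays prime with e=1, f=2, g=1.
Therefore p is inert.

inert


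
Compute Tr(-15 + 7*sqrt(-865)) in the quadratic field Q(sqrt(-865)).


Tr(a + b*sqrt(d)) = (a + b*sqrt(d)) + (a - b*sqrt(d)) = 2a
= 2 * (-15)
= -30

-30


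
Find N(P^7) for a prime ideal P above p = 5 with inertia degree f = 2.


N(P^a) = p^(a*f)
= 5^(7*2)
= 5^14
= 6103515625

6103515625


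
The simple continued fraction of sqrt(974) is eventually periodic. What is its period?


Run the CF algorithm for sqrt(974).
a_0 = floor(sqrt(974)) = 31; set m_0=0, q_0=1.
Recurrence: m' = q*a - m,  q' = (d - m'^2)/q,  a' = floor((a_0 + m')/q').
  step 1: m=31, q=13, a=4
  step 2: m=21, q=41, a=1
  step 3: m=20, q=14, a=3
  step 4: m=22, q=35, a=1
  step 5: m=13, q=23, a=1
  step 6: m=10, q=38, a=1
  step 7: m=28, q=5, a=11
  step 8: m=27, q=49, a=1
  step 9: m=22, q=10, a=5
  step 10: m=28, q=19, a=3
  step 11: m=29, q=7, a=8
  step 12: m=27, q=35, a=1
  step 13: m=8, q=26, a=1
  step 14: m=18, q=25, a=1
  step 15: m=7, q=37, a=1
  step 16: m=30, q=2, a=30
  step 17: m=30, q=37, a=1
  step 18: m=7, q=25, a=1
  step 19: m=18, q=26, a=1
  step 20: m=8, q=35, a=1
  step 21: m=27, q=7, a=8
  step 22: m=29, q=19, a=3
  step 23: m=28, q=10, a=5
  step 24: m=22, q=49, a=1
  step 25: m=27, q=5, a=11
  step 26: m=28, q=38, a=1
  step 27: m=10, q=23, a=1
  step 28: m=13, q=35, a=1
  step 29: m=22, q=14, a=3
  step 30: m=20, q=41, a=1
  step 31: m=21, q=13, a=4
  step 32: m=31, q=1, a=62
a_32 = 2*a_0 = 62, so the period closes here.
sqrt(974) = [31; 4, 1, 3, 1, 1, 1, 11, 1, 5, 3, 8, 1, 1, 1, 1, 30, 1, 1, 1, 1, 8, 3, 5, 1, 11, 1, 1, 1, 3, 1, 4, 62]
Period length = 32

32


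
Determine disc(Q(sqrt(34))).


For K = Q(sqrt(d)) with d squarefree: disc(K) = d if d = 1 mod 4, and disc(K) = 4d if d = 2 or 3 mod 4.
Here d = 34, and d mod 4 = 2.
d = 2 mod 4, not 1 (O_K = Z[sqrt(d)]), so disc(K) = 4d = 4 * (34) = 136

136


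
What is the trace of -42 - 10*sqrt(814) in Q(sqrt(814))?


Tr(a + b*sqrt(d)) = (a + b*sqrt(d)) + (a - b*sqrt(d)) = 2a
= 2 * (-42)
= -84

-84


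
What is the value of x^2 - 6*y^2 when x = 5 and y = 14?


x^2 - d*y^2
= 5^2 - 6*14^2
= 25 - 1176
= -1151

-1151


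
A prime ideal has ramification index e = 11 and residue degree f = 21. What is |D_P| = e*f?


|D_P| = e * f
= 11 * 21
= 231

231


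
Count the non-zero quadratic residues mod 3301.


For prime p, the number of non-zero quadratic residues is (p-1)/2.
= (3301-1)/2
= 1650

1650


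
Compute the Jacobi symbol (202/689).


Compute (202/689) via quadratic reciprocity:
  pull out 2: (2/689) = +1  (since 689 mod 8 = 1)
  reciprocity: (101/689) -> +(689/101)
  reduce: (83/101)
  reciprocity: (83/101) -> +(101/83)
  reduce: (18/83)
  pull out 2: (2/83) = -1  (since 83 mod 8 = 3)
  reciprocity: (9/83) -> +(83/9)
  reduce: (2/9)
  pull out 2: (2/9) = +1  (since 9 mod 8 = 1)
  (1/9) = 1
Product of signs = -1

-1


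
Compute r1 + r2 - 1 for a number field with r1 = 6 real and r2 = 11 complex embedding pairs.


By Dirichlet's unit theorem:
rank = r1 + r2 - 1
= 6 + 11 - 1
= 16

16


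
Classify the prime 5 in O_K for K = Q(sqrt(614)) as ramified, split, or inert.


K = Q(sqrt(614)). Since d mod 4 = 2, disc(K) = 2456.
Check p | disc: 2456 mod 5 = 1.
p does not divide disc. Compute Legendre symbol (d/p):
4^((5-1)/2) mod 5 = 1
(d/p) = 1, so p splits: (p) = P*P' with e=1, f=1, g=2.
Therefore p is split.

split


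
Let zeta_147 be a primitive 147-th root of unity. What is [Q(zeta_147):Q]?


The degree equals Euler's totient phi(147).
147 = 3 * 7^2
phi(147) = 84

84


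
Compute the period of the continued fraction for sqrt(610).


Run the CF algorithm for sqrt(610).
a_0 = floor(sqrt(610)) = 24; set m_0=0, q_0=1.
Recurrence: m' = q*a - m,  q' = (d - m'^2)/q,  a' = floor((a_0 + m')/q').
  step 1: m=24, q=34, a=1
  step 2: m=10, q=15, a=2
  step 3: m=20, q=14, a=3
  step 4: m=22, q=9, a=5
  step 5: m=23, q=9, a=5
  step 6: m=22, q=14, a=3
  step 7: m=20, q=15, a=2
  step 8: m=10, q=34, a=1
  step 9: m=24, q=1, a=48
a_9 = 2*a_0 = 48, so the period closes here.
sqrt(610) = [24; 1, 2, 3, 5, 5, 3, 2, 1, 48]
Period length = 9

9


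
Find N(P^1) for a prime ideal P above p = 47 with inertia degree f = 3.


N(P^a) = p^(a*f)
= 47^(1*3)
= 47^3
= 103823

103823


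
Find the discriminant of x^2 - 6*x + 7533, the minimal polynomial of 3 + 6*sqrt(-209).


The element 3 + 6*sqrt(-209) has minimal polynomial:
x^2 - 6*x + 7533
Discriminant = (-6)^2 - 4*(7533)
= 36 - 30132
= -30096

-30096


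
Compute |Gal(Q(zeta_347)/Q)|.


|Gal(Q(zeta_347)/Q)| = phi(347)
= 346

346


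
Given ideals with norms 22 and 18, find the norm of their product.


N(IJ) = N(I) * N(J)
= 22 * 18
= 396

396


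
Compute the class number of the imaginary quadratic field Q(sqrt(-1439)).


K = Q(sqrt(-1439)). d mod 4 = 1, so D = disc(K) = d = -1439
h(K) equals the number of primitive reduced positive-definite forms (a, b, c) = a*x^2 + b*x*y + c*y^2 with b^2 - 4ac = D,
where reduced means |b| <= a <= c, with b >= 0 whenever |b| = a or a = c, and primitive means gcd(a, b, c) = 1.
Reduced forces 3a^2 <= |D| = 1439, so 1 <= a <= 21; b must have the parity of D, and c = (b^2 - D)/(4a) must be an integer >= a.
Enumerate a = 1..21, b in [-a, a]:
  a=1: (1, 1, 360)  [1]
  a=2: (2, -1, 180), (2, 1, 180)  [2]
  a=3: (3, -1, 120), (3, 1, 120)  [2]
  a=4: (4, -1, 90), (4, 1, 90)  [2]
  a=5: (5, -1, 72), (5, 1, 72)  [2]
  a=6: (6, -5, 61), (6, -1, 60), (6, 1, 60), (6, 5, 61)  [4]
  a=7: none
  a=8: (8, -1, 45), (8, 1, 45)  [2]
  a=9: (9, -1, 40), (9, 1, 40)  [2]
  a=10: (10, -9, 38), (10, -1, 36), (10, 1, 36), (10, 9, 38)  [4]
  a=11: none
  a=12: (12, -7, 31), (12, -1, 30), (12, 1, 30), (12, 7, 31)  [4]
  a=13: (13, -11, 30), (13, 11, 30)  [2]
  a=14: none
  a=15: (15, -11, 26), (15, -1, 24), (15, 1, 24), (15, 11, 26)  [4]
  a=16: (16, -15, 26), (16, 15, 26)  [2]
  a=17: none
  a=18: (18, -17, 24), (18, -1, 20), (18, 1, 20), (18, 17, 24)  [4]
  a=19: (19, -9, 20), (19, 9, 20)  [2]
  a=20..21: none
Total reduced forms: 1 + 2 + 2 + 2 + 2 + 4 + 2 + 2 + 4 + 4 + 2 + 4 + 2 + 4 + 2 = 39
h = 39

39


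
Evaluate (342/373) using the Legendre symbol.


p = 373 is prime, so compute (342/373) with the reciprocity algorithm (Jacobi-symbol steps: pull out 2s via (2/n), flip via reciprocity, reduce):
  pull out 2: (2/373) = -1  (since 373 mod 8 = 5)
  reciprocity: (171/373) -> +(373/171)
  reduce: (31/171)
  reciprocity: (31/171) -> -(171/31)
  reduce: (16/31)
  pull out 2: (2/31) = +1  (since 31 mod 8 = 7)
  pull out 2: (2/31) = +1  (since 31 mod 8 = 7)
  pull out 2: (2/31) = +1  (since 31 mod 8 = 7)
  pull out 2: (2/31) = +1  (since 31 mod 8 = 7)
  (1/31) = 1
Product of signs = 1
(342/373) = 1

1


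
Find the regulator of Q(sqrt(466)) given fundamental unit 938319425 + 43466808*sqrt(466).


epsilon = 938319425 + 43466808*sqrt(466)
= 1.8766e+09
R = ln(1.8766e+09)
= 21.3527

21.3527


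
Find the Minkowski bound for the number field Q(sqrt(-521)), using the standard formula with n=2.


d = -521, d mod 4 = 3, so disc(K) = 4d = -2084; |disc(K)| = 2084
Imaginary quadratic field, so n = 2, s = r2 = 1, r1 = 0
M = (n!/n^n) * (4/pi)^s * sqrt(|disc(K)|) = (2!/2^2) * (4/pi)^1 * sqrt(2084)
= 0.5 * 1.273240 * 45.650849
= 29.0622

29.0622


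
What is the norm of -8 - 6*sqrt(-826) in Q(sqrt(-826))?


N(a + b*sqrt(d)) = a^2 - d*b^2
= (-8)^2 - (-826)*(-6)^2
= 64 + 29736
= 29800

29800


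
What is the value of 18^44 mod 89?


p = 89 is prime and the exponent is (p-1)/2 = 44, so by Euler's criterion 18^44 = (18/89) = +1 or -1 mod 89.
Compute by square-and-multiply:
  44 = 32 + 8 + 4 (binary 101100)
  Repeated squaring mod 89: 18^1 = 18, 18^2 = 57, 18^4 = 45, 18^8 = 67, 18^16 = 39, 18^32 = 8
  18^44 = 18^32 * 18^8 * 18^4 = 8 * 67 * 45 mod 89
    8 * 67 = 536 = 2 mod 89
    2 * 45 = 90 = 1 mod 89
  18^44 = 1 mod 89
Result 1: 18 is a quadratic residue mod 89.
18^44 mod 89 = 1

1


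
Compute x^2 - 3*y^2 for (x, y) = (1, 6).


x^2 - d*y^2
= 1^2 - 3*6^2
= 1 - 108
= -107

-107


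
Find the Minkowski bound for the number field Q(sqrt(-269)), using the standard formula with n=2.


d = -269, d mod 4 = 3, so disc(K) = 4d = -1076; |disc(K)| = 1076
Imaginary quadratic field, so n = 2, s = r2 = 1, r1 = 0
M = (n!/n^n) * (4/pi)^s * sqrt(|disc(K)|) = (2!/2^2) * (4/pi)^1 * sqrt(1076)
= 0.5 * 1.273240 * 32.802439
= 20.8827

20.8827


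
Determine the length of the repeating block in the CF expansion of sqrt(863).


Run the CF algorithm for sqrt(863).
a_0 = floor(sqrt(863)) = 29; set m_0=0, q_0=1.
Recurrence: m' = q*a - m,  q' = (d - m'^2)/q,  a' = floor((a_0 + m')/q').
  step 1: m=29, q=22, a=2
  step 2: m=15, q=29, a=1
  step 3: m=14, q=23, a=1
  step 4: m=9, q=34, a=1
  step 5: m=25, q=7, a=7
  step 6: m=24, q=41, a=1
  step 7: m=17, q=14, a=3
  step 8: m=25, q=17, a=3
  step 9: m=26, q=11, a=5
  step 10: m=29, q=2, a=29
  step 11: m=29, q=11, a=5
  step 12: m=26, q=17, a=3
  step 13: m=25, q=14, a=3
  step 14: m=17, q=41, a=1
  step 15: m=24, q=7, a=7
  step 16: m=25, q=34, a=1
  step 17: m=9, q=23, a=1
  step 18: m=14, q=29, a=1
  step 19: m=15, q=22, a=2
  step 20: m=29, q=1, a=58
a_20 = 2*a_0 = 58, so the period closes here.
sqrt(863) = [29; 2, 1, 1, 1, 7, 1, 3, 3, 5, 29, 5, 3, 3, 1, 7, 1, 1, 1, 2, 58]
Period length = 20

20


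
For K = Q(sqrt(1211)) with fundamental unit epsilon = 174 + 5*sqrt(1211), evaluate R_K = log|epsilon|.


epsilon = 174 + 5*sqrt(1211)
= 347.9971
R = ln(347.9971)
= 5.8522

5.8522


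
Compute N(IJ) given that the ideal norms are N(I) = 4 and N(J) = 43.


N(IJ) = N(I) * N(J)
= 4 * 43
= 172

172


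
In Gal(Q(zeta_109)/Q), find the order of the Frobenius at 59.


The Frobenius at p in Gal(Q(zeta_n)/Q) = (Z/nZ)* is the class of p, so its order is ord_109(59), the smallest k >= 1 with 59^k = 1 mod 109.
n = 109 = 109, phi(109) = 108; the order divides phi(n).
Divisors of 108: 1, 2, 3, 4, 6, 9, 12, 18, 27, 36, 54, 108
Repeated squaring mod 109: 59^1 = 59, 59^2 = 102, 59^4 = 49, 59^8 = 3, 59^16 = 9, 59^32 = 81, 59^64 = 21
Test divisors in increasing order:
  k=1: 59^1 = 59 mod 109
  k=2: 59^2 = 102 mod 109
  k=3: 59^3 = 102 * 59 = 23 mod 109
  k=4: 59^4 = 49 mod 109
  k=6: 59^6 = 49 * 102 = 93 mod 109
  k=9: 59^9 = 3 * 59 = 68 mod 109
  k=12: 59^12 = 3 * 49 = 38 mod 109
  k=18: 59^18 = 9 * 102 = 46 mod 109
  k=27: 59^27 = 9 * 3 * 102 * 59 = 76 mod 109
  k=36: 59^36 = 81 * 49 = 45 mod 109
  k=54: 59^54 = 81 * 9 * 49 * 102 = 108 mod 109
  k=108: 59^108 = 21 * 81 * 3 * 49 = 1 mod 109  <- first divisor giving 1
Order = 108

108
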